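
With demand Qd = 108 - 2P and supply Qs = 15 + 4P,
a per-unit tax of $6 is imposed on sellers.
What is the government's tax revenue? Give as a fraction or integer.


With tax on sellers, new supply: Qs' = 15 + 4(P - 6)
= 4P - 9
New equilibrium quantity:
Q_new = 69
Tax revenue = tax * Q_new = 6 * 69 = 414

414


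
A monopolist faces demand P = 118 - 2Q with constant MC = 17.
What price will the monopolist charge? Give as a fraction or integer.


MR = 118 - 4Q
Set MR = MC: 118 - 4Q = 17
Q* = 101/4
Substitute into demand:
P* = 118 - 2*101/4 = 135/2

135/2


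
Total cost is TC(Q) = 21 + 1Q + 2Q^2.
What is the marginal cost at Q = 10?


MC = dTC/dQ = 1 + 2*2*Q
At Q = 10:
MC = 1 + 4*10
MC = 1 + 40 = 41

41


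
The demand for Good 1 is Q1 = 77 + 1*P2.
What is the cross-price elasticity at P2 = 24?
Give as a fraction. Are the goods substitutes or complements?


dQ1/dP2 = 1
At P2 = 24: Q1 = 77 + 1*24 = 101
Exy = (dQ1/dP2)(P2/Q1) = 1 * 24 / 101 = 24/101
Since Exy > 0, the goods are substitutes.

24/101 (substitutes)


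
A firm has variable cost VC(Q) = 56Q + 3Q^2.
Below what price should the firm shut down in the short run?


AVC(Q) = VC(Q)/Q = 56 + 3Q
AVC is increasing in Q, so minimum AVC is at Q -> 0+.
Min AVC = 56
The firm should shut down if P < 56.

56


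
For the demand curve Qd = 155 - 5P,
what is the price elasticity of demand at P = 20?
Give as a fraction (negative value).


dQ/dP = -5
At P = 20: Q = 155 - 5*20 = 55
E = (dQ/dP)(P/Q) = (-5)(20/55) = -20/11

-20/11


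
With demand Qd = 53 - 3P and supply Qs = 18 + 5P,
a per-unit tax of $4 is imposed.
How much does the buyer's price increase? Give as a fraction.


With a per-unit tax, the buyer's price increase depends on relative slopes.
Supply slope: d = 5, Demand slope: b = 3
Buyer's price increase = d * tax / (b + d)
= 5 * 4 / (3 + 5)
= 20 / 8 = 5/2

5/2


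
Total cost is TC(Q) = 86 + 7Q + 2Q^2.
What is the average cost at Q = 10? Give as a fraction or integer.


TC(10) = 86 + 7*10 + 2*10^2
TC(10) = 86 + 70 + 200 = 356
AC = TC/Q = 356/10 = 178/5

178/5


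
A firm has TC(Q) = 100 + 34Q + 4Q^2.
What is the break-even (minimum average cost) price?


AC(Q) = 100/Q + 34 + 4Q
To minimize: dAC/dQ = -100/Q^2 + 4 = 0
Q^2 = 100/4 = 25
Q* = 5
Min AC = 100/5 + 34 + 4*5
Min AC = 20 + 34 + 20 = 74

74


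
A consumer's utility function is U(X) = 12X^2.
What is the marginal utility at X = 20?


MU = dU/dX = 12*2*X^(2-1)
MU = 24*X^1
At X = 20:
MU = 24 * 20^1
MU = 24 * 20 = 480

480


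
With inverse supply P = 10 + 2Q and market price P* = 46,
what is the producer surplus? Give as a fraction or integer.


Minimum supply price (at Q=0): P_min = 10
Quantity supplied at P* = 46:
Q* = (46 - 10)/2 = 18
PS = (1/2) * Q* * (P* - P_min)
PS = (1/2) * 18 * (46 - 10)
PS = (1/2) * 18 * 36 = 324

324


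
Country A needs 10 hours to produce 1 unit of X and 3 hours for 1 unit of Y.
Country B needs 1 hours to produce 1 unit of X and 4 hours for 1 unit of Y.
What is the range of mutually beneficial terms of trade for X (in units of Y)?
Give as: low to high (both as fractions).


Opportunity cost of X for Country A = hours_X / hours_Y = 10/3 = 10/3 units of Y
Opportunity cost of X for Country B = hours_X / hours_Y = 1/4 = 1/4 units of Y
Terms of trade must be between the two opportunity costs.
Range: 1/4 to 10/3

1/4 to 10/3


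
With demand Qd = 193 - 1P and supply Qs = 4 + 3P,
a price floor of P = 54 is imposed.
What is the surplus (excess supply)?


At P = 54:
Qd = 193 - 1*54 = 139
Qs = 4 + 3*54 = 166
Surplus = Qs - Qd = 166 - 139 = 27

27


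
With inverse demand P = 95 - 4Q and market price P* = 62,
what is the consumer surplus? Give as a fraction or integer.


Maximum willingness to pay (at Q=0): P_max = 95
Quantity demanded at P* = 62:
Q* = (95 - 62)/4 = 33/4
CS = (1/2) * Q* * (P_max - P*)
CS = (1/2) * 33/4 * (95 - 62)
CS = (1/2) * 33/4 * 33 = 1089/8

1089/8


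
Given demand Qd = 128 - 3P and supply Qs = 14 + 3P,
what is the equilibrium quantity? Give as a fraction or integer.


First find equilibrium price:
128 - 3P = 14 + 3P
P* = 114/6 = 19
Then substitute into demand:
Q* = 128 - 3 * 19 = 71

71


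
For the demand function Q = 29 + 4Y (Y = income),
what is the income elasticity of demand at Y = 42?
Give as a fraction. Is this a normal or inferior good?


dQ/dY = 4
At Y = 42: Q = 29 + 4*42 = 197
Ey = (dQ/dY)(Y/Q) = 4 * 42 / 197 = 168/197
Since Ey > 0, this is a normal good.

168/197 (normal good)


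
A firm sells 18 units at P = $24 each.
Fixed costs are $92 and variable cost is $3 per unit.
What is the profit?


Total Revenue = P * Q = 24 * 18 = $432
Total Cost = FC + VC*Q = 92 + 3*18 = $146
Profit = TR - TC = 432 - 146 = $286

$286


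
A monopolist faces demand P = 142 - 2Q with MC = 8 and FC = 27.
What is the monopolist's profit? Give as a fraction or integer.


MR = MC: 142 - 4Q = 8
Q* = 67/2
P* = 142 - 2*67/2 = 75
Profit = (P* - MC)*Q* - FC
= (75 - 8)*67/2 - 27
= 67*67/2 - 27
= 4489/2 - 27 = 4435/2

4435/2


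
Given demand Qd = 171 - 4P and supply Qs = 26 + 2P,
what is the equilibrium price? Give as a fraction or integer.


At equilibrium, Qd = Qs.
171 - 4P = 26 + 2P
171 - 26 = 4P + 2P
145 = 6P
P* = 145/6 = 145/6

145/6


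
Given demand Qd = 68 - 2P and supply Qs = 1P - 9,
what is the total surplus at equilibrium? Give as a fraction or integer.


Find equilibrium: 68 - 2P = 1P - 9
68 + 9 = 3P
P* = 77/3 = 77/3
Q* = 1*77/3 - 9 = 50/3
Inverse demand: P = 34 - Q/2, so P_max = 34
Inverse supply: P = 9 + Q/1, so P_min = 9
CS = (1/2) * 50/3 * (34 - 77/3) = 625/9
PS = (1/2) * 50/3 * (77/3 - 9) = 1250/9
TS = CS + PS = 625/9 + 1250/9 = 625/3

625/3


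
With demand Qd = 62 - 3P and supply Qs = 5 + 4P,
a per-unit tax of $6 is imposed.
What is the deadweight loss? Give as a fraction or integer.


Pre-tax equilibrium quantity: Q* = 263/7
Post-tax equilibrium quantity: Q_tax = 191/7
Reduction in quantity: Q* - Q_tax = 72/7
DWL = (1/2) * tax * (Q* - Q_tax)
DWL = (1/2) * 6 * 72/7 = 216/7

216/7


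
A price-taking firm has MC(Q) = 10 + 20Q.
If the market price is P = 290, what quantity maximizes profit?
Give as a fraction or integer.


In perfect competition, profit is maximized where P = MC.
290 = 10 + 20Q
280 = 20Q
Q* = 280/20 = 14

14


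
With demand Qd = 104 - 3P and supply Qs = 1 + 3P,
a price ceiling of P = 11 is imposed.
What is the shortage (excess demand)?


At P = 11:
Qd = 104 - 3*11 = 71
Qs = 1 + 3*11 = 34
Shortage = Qd - Qs = 71 - 34 = 37

37


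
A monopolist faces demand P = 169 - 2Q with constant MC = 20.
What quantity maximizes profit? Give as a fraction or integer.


TR = P*Q = (169 - 2Q)Q = 169Q - 2Q^2
MR = dTR/dQ = 169 - 4Q
Set MR = MC:
169 - 4Q = 20
149 = 4Q
Q* = 149/4 = 149/4

149/4


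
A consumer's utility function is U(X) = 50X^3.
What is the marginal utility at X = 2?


MU = dU/dX = 50*3*X^(3-1)
MU = 150*X^2
At X = 2:
MU = 150 * 2^2
MU = 150 * 4 = 600

600


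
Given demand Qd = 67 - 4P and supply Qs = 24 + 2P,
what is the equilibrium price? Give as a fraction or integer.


At equilibrium, Qd = Qs.
67 - 4P = 24 + 2P
67 - 24 = 4P + 2P
43 = 6P
P* = 43/6 = 43/6

43/6


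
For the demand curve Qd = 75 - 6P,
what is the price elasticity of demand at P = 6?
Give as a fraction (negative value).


dQ/dP = -6
At P = 6: Q = 75 - 6*6 = 39
E = (dQ/dP)(P/Q) = (-6)(6/39) = -12/13

-12/13


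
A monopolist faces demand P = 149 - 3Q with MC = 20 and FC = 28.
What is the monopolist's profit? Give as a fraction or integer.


MR = MC: 149 - 6Q = 20
Q* = 43/2
P* = 149 - 3*43/2 = 169/2
Profit = (P* - MC)*Q* - FC
= (169/2 - 20)*43/2 - 28
= 129/2*43/2 - 28
= 5547/4 - 28 = 5435/4

5435/4


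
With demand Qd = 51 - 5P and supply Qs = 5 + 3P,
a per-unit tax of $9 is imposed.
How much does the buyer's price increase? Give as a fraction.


With a per-unit tax, the buyer's price increase depends on relative slopes.
Supply slope: d = 3, Demand slope: b = 5
Buyer's price increase = d * tax / (b + d)
= 3 * 9 / (5 + 3)
= 27 / 8 = 27/8

27/8


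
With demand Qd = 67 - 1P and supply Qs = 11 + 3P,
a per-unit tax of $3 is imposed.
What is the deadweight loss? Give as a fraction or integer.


Pre-tax equilibrium quantity: Q* = 53
Post-tax equilibrium quantity: Q_tax = 203/4
Reduction in quantity: Q* - Q_tax = 9/4
DWL = (1/2) * tax * (Q* - Q_tax)
DWL = (1/2) * 3 * 9/4 = 27/8

27/8


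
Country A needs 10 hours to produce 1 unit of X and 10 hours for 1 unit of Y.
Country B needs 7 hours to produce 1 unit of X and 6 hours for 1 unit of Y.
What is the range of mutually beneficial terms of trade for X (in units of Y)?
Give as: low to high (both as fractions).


Opportunity cost of X for Country A = hours_X / hours_Y = 10/10 = 1 units of Y
Opportunity cost of X for Country B = hours_X / hours_Y = 7/6 = 7/6 units of Y
Terms of trade must be between the two opportunity costs.
Range: 1 to 7/6

1 to 7/6


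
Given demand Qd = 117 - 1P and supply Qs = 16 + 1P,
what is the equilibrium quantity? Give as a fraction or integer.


First find equilibrium price:
117 - 1P = 16 + 1P
P* = 101/2 = 101/2
Then substitute into demand:
Q* = 117 - 1 * 101/2 = 133/2

133/2


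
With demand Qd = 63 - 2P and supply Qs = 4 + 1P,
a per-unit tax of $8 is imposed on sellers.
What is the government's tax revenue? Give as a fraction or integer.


With tax on sellers, new supply: Qs' = 4 + 1(P - 8)
= 1P - 4
New equilibrium quantity:
Q_new = 55/3
Tax revenue = tax * Q_new = 8 * 55/3 = 440/3

440/3


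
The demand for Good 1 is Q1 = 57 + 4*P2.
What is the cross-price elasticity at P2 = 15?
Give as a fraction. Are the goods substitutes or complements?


dQ1/dP2 = 4
At P2 = 15: Q1 = 57 + 4*15 = 117
Exy = (dQ1/dP2)(P2/Q1) = 4 * 15 / 117 = 20/39
Since Exy > 0, the goods are substitutes.

20/39 (substitutes)


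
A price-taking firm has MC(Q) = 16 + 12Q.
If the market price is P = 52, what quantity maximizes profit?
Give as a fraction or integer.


In perfect competition, profit is maximized where P = MC.
52 = 16 + 12Q
36 = 12Q
Q* = 36/12 = 3

3


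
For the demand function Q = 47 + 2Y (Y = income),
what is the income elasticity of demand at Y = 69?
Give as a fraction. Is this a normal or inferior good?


dQ/dY = 2
At Y = 69: Q = 47 + 2*69 = 185
Ey = (dQ/dY)(Y/Q) = 2 * 69 / 185 = 138/185
Since Ey > 0, this is a normal good.

138/185 (normal good)


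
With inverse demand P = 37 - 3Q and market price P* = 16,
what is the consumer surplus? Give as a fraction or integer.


Maximum willingness to pay (at Q=0): P_max = 37
Quantity demanded at P* = 16:
Q* = (37 - 16)/3 = 7
CS = (1/2) * Q* * (P_max - P*)
CS = (1/2) * 7 * (37 - 16)
CS = (1/2) * 7 * 21 = 147/2

147/2


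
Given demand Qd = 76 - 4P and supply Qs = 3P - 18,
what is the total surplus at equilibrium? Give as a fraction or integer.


Find equilibrium: 76 - 4P = 3P - 18
76 + 18 = 7P
P* = 94/7 = 94/7
Q* = 3*94/7 - 18 = 156/7
Inverse demand: P = 19 - Q/4, so P_max = 19
Inverse supply: P = 6 + Q/3, so P_min = 6
CS = (1/2) * 156/7 * (19 - 94/7) = 3042/49
PS = (1/2) * 156/7 * (94/7 - 6) = 4056/49
TS = CS + PS = 3042/49 + 4056/49 = 1014/7

1014/7


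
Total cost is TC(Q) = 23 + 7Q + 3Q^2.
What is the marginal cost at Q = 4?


MC = dTC/dQ = 7 + 2*3*Q
At Q = 4:
MC = 7 + 6*4
MC = 7 + 24 = 31

31


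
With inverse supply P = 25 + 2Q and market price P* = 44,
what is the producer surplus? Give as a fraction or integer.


Minimum supply price (at Q=0): P_min = 25
Quantity supplied at P* = 44:
Q* = (44 - 25)/2 = 19/2
PS = (1/2) * Q* * (P* - P_min)
PS = (1/2) * 19/2 * (44 - 25)
PS = (1/2) * 19/2 * 19 = 361/4

361/4


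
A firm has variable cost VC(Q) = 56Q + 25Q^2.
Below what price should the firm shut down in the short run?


AVC(Q) = VC(Q)/Q = 56 + 25Q
AVC is increasing in Q, so minimum AVC is at Q -> 0+.
Min AVC = 56
The firm should shut down if P < 56.

56


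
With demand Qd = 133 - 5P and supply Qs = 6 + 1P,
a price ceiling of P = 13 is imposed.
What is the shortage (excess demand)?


At P = 13:
Qd = 133 - 5*13 = 68
Qs = 6 + 1*13 = 19
Shortage = Qd - Qs = 68 - 19 = 49

49


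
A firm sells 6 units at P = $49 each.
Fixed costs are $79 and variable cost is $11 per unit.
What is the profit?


Total Revenue = P * Q = 49 * 6 = $294
Total Cost = FC + VC*Q = 79 + 11*6 = $145
Profit = TR - TC = 294 - 145 = $149

$149


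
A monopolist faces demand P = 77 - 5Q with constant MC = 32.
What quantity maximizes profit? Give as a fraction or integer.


TR = P*Q = (77 - 5Q)Q = 77Q - 5Q^2
MR = dTR/dQ = 77 - 10Q
Set MR = MC:
77 - 10Q = 32
45 = 10Q
Q* = 45/10 = 9/2

9/2


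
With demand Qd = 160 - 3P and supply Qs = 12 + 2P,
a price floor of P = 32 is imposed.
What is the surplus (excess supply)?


At P = 32:
Qd = 160 - 3*32 = 64
Qs = 12 + 2*32 = 76
Surplus = Qs - Qd = 76 - 64 = 12

12


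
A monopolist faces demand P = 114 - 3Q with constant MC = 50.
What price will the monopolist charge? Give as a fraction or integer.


MR = 114 - 6Q
Set MR = MC: 114 - 6Q = 50
Q* = 32/3
Substitute into demand:
P* = 114 - 3*32/3 = 82

82


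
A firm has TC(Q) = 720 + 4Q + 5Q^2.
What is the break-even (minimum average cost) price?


AC(Q) = 720/Q + 4 + 5Q
To minimize: dAC/dQ = -720/Q^2 + 5 = 0
Q^2 = 720/5 = 144
Q* = 12
Min AC = 720/12 + 4 + 5*12
Min AC = 60 + 4 + 60 = 124

124


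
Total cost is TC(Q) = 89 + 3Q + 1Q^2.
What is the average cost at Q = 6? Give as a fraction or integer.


TC(6) = 89 + 3*6 + 1*6^2
TC(6) = 89 + 18 + 36 = 143
AC = TC/Q = 143/6 = 143/6

143/6


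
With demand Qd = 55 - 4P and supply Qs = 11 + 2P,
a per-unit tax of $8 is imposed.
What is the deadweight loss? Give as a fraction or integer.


Pre-tax equilibrium quantity: Q* = 77/3
Post-tax equilibrium quantity: Q_tax = 15
Reduction in quantity: Q* - Q_tax = 32/3
DWL = (1/2) * tax * (Q* - Q_tax)
DWL = (1/2) * 8 * 32/3 = 128/3

128/3


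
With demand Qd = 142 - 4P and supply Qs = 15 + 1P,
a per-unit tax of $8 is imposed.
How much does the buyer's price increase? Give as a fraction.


With a per-unit tax, the buyer's price increase depends on relative slopes.
Supply slope: d = 1, Demand slope: b = 4
Buyer's price increase = d * tax / (b + d)
= 1 * 8 / (4 + 1)
= 8 / 5 = 8/5

8/5


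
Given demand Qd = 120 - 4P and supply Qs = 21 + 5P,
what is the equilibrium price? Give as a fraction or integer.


At equilibrium, Qd = Qs.
120 - 4P = 21 + 5P
120 - 21 = 4P + 5P
99 = 9P
P* = 99/9 = 11

11


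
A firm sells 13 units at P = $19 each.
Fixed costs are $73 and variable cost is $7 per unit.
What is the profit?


Total Revenue = P * Q = 19 * 13 = $247
Total Cost = FC + VC*Q = 73 + 7*13 = $164
Profit = TR - TC = 247 - 164 = $83

$83


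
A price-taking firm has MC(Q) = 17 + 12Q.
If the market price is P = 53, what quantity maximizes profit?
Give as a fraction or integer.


In perfect competition, profit is maximized where P = MC.
53 = 17 + 12Q
36 = 12Q
Q* = 36/12 = 3

3


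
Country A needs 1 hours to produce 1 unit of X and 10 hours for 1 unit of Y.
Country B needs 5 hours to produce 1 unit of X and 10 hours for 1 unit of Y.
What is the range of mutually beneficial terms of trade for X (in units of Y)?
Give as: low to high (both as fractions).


Opportunity cost of X for Country A = hours_X / hours_Y = 1/10 = 1/10 units of Y
Opportunity cost of X for Country B = hours_X / hours_Y = 5/10 = 1/2 units of Y
Terms of trade must be between the two opportunity costs.
Range: 1/10 to 1/2

1/10 to 1/2


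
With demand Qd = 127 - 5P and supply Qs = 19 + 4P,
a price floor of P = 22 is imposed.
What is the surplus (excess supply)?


At P = 22:
Qd = 127 - 5*22 = 17
Qs = 19 + 4*22 = 107
Surplus = Qs - Qd = 107 - 17 = 90

90


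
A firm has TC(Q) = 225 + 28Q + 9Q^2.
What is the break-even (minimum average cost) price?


AC(Q) = 225/Q + 28 + 9Q
To minimize: dAC/dQ = -225/Q^2 + 9 = 0
Q^2 = 225/9 = 25
Q* = 5
Min AC = 225/5 + 28 + 9*5
Min AC = 45 + 28 + 45 = 118

118


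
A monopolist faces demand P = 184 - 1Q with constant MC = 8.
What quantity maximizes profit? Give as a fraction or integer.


TR = P*Q = (184 - 1Q)Q = 184Q - 1Q^2
MR = dTR/dQ = 184 - 2Q
Set MR = MC:
184 - 2Q = 8
176 = 2Q
Q* = 176/2 = 88

88


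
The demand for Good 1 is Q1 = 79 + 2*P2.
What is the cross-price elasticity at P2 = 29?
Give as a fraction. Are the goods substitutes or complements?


dQ1/dP2 = 2
At P2 = 29: Q1 = 79 + 2*29 = 137
Exy = (dQ1/dP2)(P2/Q1) = 2 * 29 / 137 = 58/137
Since Exy > 0, the goods are substitutes.

58/137 (substitutes)


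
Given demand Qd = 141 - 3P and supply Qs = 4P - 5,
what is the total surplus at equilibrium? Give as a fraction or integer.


Find equilibrium: 141 - 3P = 4P - 5
141 + 5 = 7P
P* = 146/7 = 146/7
Q* = 4*146/7 - 5 = 549/7
Inverse demand: P = 47 - Q/3, so P_max = 47
Inverse supply: P = 5/4 + Q/4, so P_min = 5/4
CS = (1/2) * 549/7 * (47 - 146/7) = 100467/98
PS = (1/2) * 549/7 * (146/7 - 5/4) = 301401/392
TS = CS + PS = 100467/98 + 301401/392 = 100467/56

100467/56


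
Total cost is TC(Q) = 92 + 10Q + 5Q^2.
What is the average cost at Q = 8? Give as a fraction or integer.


TC(8) = 92 + 10*8 + 5*8^2
TC(8) = 92 + 80 + 320 = 492
AC = TC/Q = 492/8 = 123/2

123/2


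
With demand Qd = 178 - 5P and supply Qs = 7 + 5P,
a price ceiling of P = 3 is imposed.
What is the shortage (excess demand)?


At P = 3:
Qd = 178 - 5*3 = 163
Qs = 7 + 5*3 = 22
Shortage = Qd - Qs = 163 - 22 = 141

141


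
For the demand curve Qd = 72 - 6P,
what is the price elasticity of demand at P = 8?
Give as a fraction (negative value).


dQ/dP = -6
At P = 8: Q = 72 - 6*8 = 24
E = (dQ/dP)(P/Q) = (-6)(8/24) = -2

-2


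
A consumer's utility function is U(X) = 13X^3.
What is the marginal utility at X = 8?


MU = dU/dX = 13*3*X^(3-1)
MU = 39*X^2
At X = 8:
MU = 39 * 8^2
MU = 39 * 64 = 2496

2496


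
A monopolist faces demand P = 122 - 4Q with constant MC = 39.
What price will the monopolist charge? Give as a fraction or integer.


MR = 122 - 8Q
Set MR = MC: 122 - 8Q = 39
Q* = 83/8
Substitute into demand:
P* = 122 - 4*83/8 = 161/2

161/2


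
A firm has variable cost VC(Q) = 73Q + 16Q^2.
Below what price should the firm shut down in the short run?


AVC(Q) = VC(Q)/Q = 73 + 16Q
AVC is increasing in Q, so minimum AVC is at Q -> 0+.
Min AVC = 73
The firm should shut down if P < 73.

73


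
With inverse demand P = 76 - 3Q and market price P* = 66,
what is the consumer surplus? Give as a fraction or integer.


Maximum willingness to pay (at Q=0): P_max = 76
Quantity demanded at P* = 66:
Q* = (76 - 66)/3 = 10/3
CS = (1/2) * Q* * (P_max - P*)
CS = (1/2) * 10/3 * (76 - 66)
CS = (1/2) * 10/3 * 10 = 50/3

50/3


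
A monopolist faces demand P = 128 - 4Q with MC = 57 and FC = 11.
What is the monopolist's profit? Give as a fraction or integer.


MR = MC: 128 - 8Q = 57
Q* = 71/8
P* = 128 - 4*71/8 = 185/2
Profit = (P* - MC)*Q* - FC
= (185/2 - 57)*71/8 - 11
= 71/2*71/8 - 11
= 5041/16 - 11 = 4865/16

4865/16


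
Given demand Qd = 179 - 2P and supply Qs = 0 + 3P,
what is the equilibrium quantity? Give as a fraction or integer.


First find equilibrium price:
179 - 2P = 0 + 3P
P* = 179/5 = 179/5
Then substitute into demand:
Q* = 179 - 2 * 179/5 = 537/5

537/5


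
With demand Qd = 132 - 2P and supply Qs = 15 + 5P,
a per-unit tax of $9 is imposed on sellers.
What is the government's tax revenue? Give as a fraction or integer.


With tax on sellers, new supply: Qs' = 15 + 5(P - 9)
= 5P - 30
New equilibrium quantity:
Q_new = 600/7
Tax revenue = tax * Q_new = 9 * 600/7 = 5400/7

5400/7


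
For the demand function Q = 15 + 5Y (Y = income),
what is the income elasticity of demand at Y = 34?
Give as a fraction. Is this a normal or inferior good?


dQ/dY = 5
At Y = 34: Q = 15 + 5*34 = 185
Ey = (dQ/dY)(Y/Q) = 5 * 34 / 185 = 34/37
Since Ey > 0, this is a normal good.

34/37 (normal good)


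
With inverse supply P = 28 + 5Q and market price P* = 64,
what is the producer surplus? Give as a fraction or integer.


Minimum supply price (at Q=0): P_min = 28
Quantity supplied at P* = 64:
Q* = (64 - 28)/5 = 36/5
PS = (1/2) * Q* * (P* - P_min)
PS = (1/2) * 36/5 * (64 - 28)
PS = (1/2) * 36/5 * 36 = 648/5

648/5


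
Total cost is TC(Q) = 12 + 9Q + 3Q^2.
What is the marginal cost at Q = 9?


MC = dTC/dQ = 9 + 2*3*Q
At Q = 9:
MC = 9 + 6*9
MC = 9 + 54 = 63

63


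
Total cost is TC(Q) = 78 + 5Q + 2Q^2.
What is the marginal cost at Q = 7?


MC = dTC/dQ = 5 + 2*2*Q
At Q = 7:
MC = 5 + 4*7
MC = 5 + 28 = 33

33


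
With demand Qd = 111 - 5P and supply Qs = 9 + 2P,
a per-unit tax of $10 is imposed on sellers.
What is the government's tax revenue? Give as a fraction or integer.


With tax on sellers, new supply: Qs' = 9 + 2(P - 10)
= 2P - 11
New equilibrium quantity:
Q_new = 167/7
Tax revenue = tax * Q_new = 10 * 167/7 = 1670/7

1670/7


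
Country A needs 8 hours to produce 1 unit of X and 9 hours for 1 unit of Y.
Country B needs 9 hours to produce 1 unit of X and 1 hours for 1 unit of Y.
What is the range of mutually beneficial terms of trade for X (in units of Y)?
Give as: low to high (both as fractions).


Opportunity cost of X for Country A = hours_X / hours_Y = 8/9 = 8/9 units of Y
Opportunity cost of X for Country B = hours_X / hours_Y = 9/1 = 9 units of Y
Terms of trade must be between the two opportunity costs.
Range: 8/9 to 9

8/9 to 9


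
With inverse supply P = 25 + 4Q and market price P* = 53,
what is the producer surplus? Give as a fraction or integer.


Minimum supply price (at Q=0): P_min = 25
Quantity supplied at P* = 53:
Q* = (53 - 25)/4 = 7
PS = (1/2) * Q* * (P* - P_min)
PS = (1/2) * 7 * (53 - 25)
PS = (1/2) * 7 * 28 = 98

98


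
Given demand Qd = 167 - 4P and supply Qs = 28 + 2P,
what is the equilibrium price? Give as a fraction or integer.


At equilibrium, Qd = Qs.
167 - 4P = 28 + 2P
167 - 28 = 4P + 2P
139 = 6P
P* = 139/6 = 139/6

139/6


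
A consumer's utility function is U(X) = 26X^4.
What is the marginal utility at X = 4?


MU = dU/dX = 26*4*X^(4-1)
MU = 104*X^3
At X = 4:
MU = 104 * 4^3
MU = 104 * 64 = 6656

6656


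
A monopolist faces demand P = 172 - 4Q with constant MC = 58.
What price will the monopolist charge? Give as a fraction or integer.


MR = 172 - 8Q
Set MR = MC: 172 - 8Q = 58
Q* = 57/4
Substitute into demand:
P* = 172 - 4*57/4 = 115

115


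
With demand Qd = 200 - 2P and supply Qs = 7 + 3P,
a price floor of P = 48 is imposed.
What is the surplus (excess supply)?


At P = 48:
Qd = 200 - 2*48 = 104
Qs = 7 + 3*48 = 151
Surplus = Qs - Qd = 151 - 104 = 47

47


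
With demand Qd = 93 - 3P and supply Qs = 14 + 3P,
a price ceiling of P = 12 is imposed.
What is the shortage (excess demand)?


At P = 12:
Qd = 93 - 3*12 = 57
Qs = 14 + 3*12 = 50
Shortage = Qd - Qs = 57 - 50 = 7

7


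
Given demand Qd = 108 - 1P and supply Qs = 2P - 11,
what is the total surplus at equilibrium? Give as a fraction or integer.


Find equilibrium: 108 - 1P = 2P - 11
108 + 11 = 3P
P* = 119/3 = 119/3
Q* = 2*119/3 - 11 = 205/3
Inverse demand: P = 108 - Q/1, so P_max = 108
Inverse supply: P = 11/2 + Q/2, so P_min = 11/2
CS = (1/2) * 205/3 * (108 - 119/3) = 42025/18
PS = (1/2) * 205/3 * (119/3 - 11/2) = 42025/36
TS = CS + PS = 42025/18 + 42025/36 = 42025/12

42025/12


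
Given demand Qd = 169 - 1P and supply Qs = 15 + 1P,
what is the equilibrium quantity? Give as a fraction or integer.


First find equilibrium price:
169 - 1P = 15 + 1P
P* = 154/2 = 77
Then substitute into demand:
Q* = 169 - 1 * 77 = 92

92


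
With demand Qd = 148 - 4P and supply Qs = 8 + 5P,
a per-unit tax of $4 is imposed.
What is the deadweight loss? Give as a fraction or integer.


Pre-tax equilibrium quantity: Q* = 772/9
Post-tax equilibrium quantity: Q_tax = 692/9
Reduction in quantity: Q* - Q_tax = 80/9
DWL = (1/2) * tax * (Q* - Q_tax)
DWL = (1/2) * 4 * 80/9 = 160/9

160/9


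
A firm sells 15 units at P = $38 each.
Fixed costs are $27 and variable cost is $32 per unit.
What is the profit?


Total Revenue = P * Q = 38 * 15 = $570
Total Cost = FC + VC*Q = 27 + 32*15 = $507
Profit = TR - TC = 570 - 507 = $63

$63


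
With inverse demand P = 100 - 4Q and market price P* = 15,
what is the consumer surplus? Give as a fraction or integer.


Maximum willingness to pay (at Q=0): P_max = 100
Quantity demanded at P* = 15:
Q* = (100 - 15)/4 = 85/4
CS = (1/2) * Q* * (P_max - P*)
CS = (1/2) * 85/4 * (100 - 15)
CS = (1/2) * 85/4 * 85 = 7225/8

7225/8


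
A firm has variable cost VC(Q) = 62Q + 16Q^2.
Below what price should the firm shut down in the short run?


AVC(Q) = VC(Q)/Q = 62 + 16Q
AVC is increasing in Q, so minimum AVC is at Q -> 0+.
Min AVC = 62
The firm should shut down if P < 62.

62


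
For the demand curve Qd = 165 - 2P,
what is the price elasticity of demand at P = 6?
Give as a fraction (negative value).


dQ/dP = -2
At P = 6: Q = 165 - 2*6 = 153
E = (dQ/dP)(P/Q) = (-2)(6/153) = -4/51

-4/51


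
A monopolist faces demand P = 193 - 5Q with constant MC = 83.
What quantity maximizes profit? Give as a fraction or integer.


TR = P*Q = (193 - 5Q)Q = 193Q - 5Q^2
MR = dTR/dQ = 193 - 10Q
Set MR = MC:
193 - 10Q = 83
110 = 10Q
Q* = 110/10 = 11

11


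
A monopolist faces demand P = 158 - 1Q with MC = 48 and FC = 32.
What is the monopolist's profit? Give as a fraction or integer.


MR = MC: 158 - 2Q = 48
Q* = 55
P* = 158 - 1*55 = 103
Profit = (P* - MC)*Q* - FC
= (103 - 48)*55 - 32
= 55*55 - 32
= 3025 - 32 = 2993

2993


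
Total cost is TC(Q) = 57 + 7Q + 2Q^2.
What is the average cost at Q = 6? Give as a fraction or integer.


TC(6) = 57 + 7*6 + 2*6^2
TC(6) = 57 + 42 + 72 = 171
AC = TC/Q = 171/6 = 57/2

57/2


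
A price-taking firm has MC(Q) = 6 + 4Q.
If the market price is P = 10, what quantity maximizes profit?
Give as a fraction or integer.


In perfect competition, profit is maximized where P = MC.
10 = 6 + 4Q
4 = 4Q
Q* = 4/4 = 1

1


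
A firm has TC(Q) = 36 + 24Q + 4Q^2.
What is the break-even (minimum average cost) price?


AC(Q) = 36/Q + 24 + 4Q
To minimize: dAC/dQ = -36/Q^2 + 4 = 0
Q^2 = 36/4 = 9
Q* = 3
Min AC = 36/3 + 24 + 4*3
Min AC = 12 + 24 + 12 = 48

48


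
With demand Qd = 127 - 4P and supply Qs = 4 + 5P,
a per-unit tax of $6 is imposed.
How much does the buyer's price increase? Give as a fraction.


With a per-unit tax, the buyer's price increase depends on relative slopes.
Supply slope: d = 5, Demand slope: b = 4
Buyer's price increase = d * tax / (b + d)
= 5 * 6 / (4 + 5)
= 30 / 9 = 10/3

10/3


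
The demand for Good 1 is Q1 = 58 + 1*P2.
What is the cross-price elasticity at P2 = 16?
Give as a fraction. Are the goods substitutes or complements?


dQ1/dP2 = 1
At P2 = 16: Q1 = 58 + 1*16 = 74
Exy = (dQ1/dP2)(P2/Q1) = 1 * 16 / 74 = 8/37
Since Exy > 0, the goods are substitutes.

8/37 (substitutes)


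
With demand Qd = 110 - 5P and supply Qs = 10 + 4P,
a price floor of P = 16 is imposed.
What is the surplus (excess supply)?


At P = 16:
Qd = 110 - 5*16 = 30
Qs = 10 + 4*16 = 74
Surplus = Qs - Qd = 74 - 30 = 44

44


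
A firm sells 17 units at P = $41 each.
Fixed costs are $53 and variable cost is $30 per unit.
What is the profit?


Total Revenue = P * Q = 41 * 17 = $697
Total Cost = FC + VC*Q = 53 + 30*17 = $563
Profit = TR - TC = 697 - 563 = $134

$134


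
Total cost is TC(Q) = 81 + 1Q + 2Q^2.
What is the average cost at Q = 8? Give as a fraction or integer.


TC(8) = 81 + 1*8 + 2*8^2
TC(8) = 81 + 8 + 128 = 217
AC = TC/Q = 217/8 = 217/8

217/8


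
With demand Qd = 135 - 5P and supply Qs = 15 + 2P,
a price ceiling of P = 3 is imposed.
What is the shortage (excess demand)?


At P = 3:
Qd = 135 - 5*3 = 120
Qs = 15 + 2*3 = 21
Shortage = Qd - Qs = 120 - 21 = 99

99


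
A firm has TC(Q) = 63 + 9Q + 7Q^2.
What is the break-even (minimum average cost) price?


AC(Q) = 63/Q + 9 + 7Q
To minimize: dAC/dQ = -63/Q^2 + 7 = 0
Q^2 = 63/7 = 9
Q* = 3
Min AC = 63/3 + 9 + 7*3
Min AC = 21 + 9 + 21 = 51

51


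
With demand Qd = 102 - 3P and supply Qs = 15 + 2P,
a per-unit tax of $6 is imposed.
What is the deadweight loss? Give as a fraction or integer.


Pre-tax equilibrium quantity: Q* = 249/5
Post-tax equilibrium quantity: Q_tax = 213/5
Reduction in quantity: Q* - Q_tax = 36/5
DWL = (1/2) * tax * (Q* - Q_tax)
DWL = (1/2) * 6 * 36/5 = 108/5

108/5


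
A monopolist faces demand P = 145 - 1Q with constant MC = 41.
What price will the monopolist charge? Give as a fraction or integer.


MR = 145 - 2Q
Set MR = MC: 145 - 2Q = 41
Q* = 52
Substitute into demand:
P* = 145 - 1*52 = 93

93


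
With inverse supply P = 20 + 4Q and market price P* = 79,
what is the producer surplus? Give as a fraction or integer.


Minimum supply price (at Q=0): P_min = 20
Quantity supplied at P* = 79:
Q* = (79 - 20)/4 = 59/4
PS = (1/2) * Q* * (P* - P_min)
PS = (1/2) * 59/4 * (79 - 20)
PS = (1/2) * 59/4 * 59 = 3481/8

3481/8


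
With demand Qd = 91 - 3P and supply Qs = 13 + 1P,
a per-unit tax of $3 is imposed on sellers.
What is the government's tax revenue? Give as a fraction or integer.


With tax on sellers, new supply: Qs' = 13 + 1(P - 3)
= 10 + 1P
New equilibrium quantity:
Q_new = 121/4
Tax revenue = tax * Q_new = 3 * 121/4 = 363/4

363/4


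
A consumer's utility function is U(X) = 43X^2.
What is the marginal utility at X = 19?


MU = dU/dX = 43*2*X^(2-1)
MU = 86*X^1
At X = 19:
MU = 86 * 19^1
MU = 86 * 19 = 1634

1634


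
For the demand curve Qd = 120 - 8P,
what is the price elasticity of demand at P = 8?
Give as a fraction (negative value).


dQ/dP = -8
At P = 8: Q = 120 - 8*8 = 56
E = (dQ/dP)(P/Q) = (-8)(8/56) = -8/7

-8/7


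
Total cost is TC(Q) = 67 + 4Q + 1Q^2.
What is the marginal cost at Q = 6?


MC = dTC/dQ = 4 + 2*1*Q
At Q = 6:
MC = 4 + 2*6
MC = 4 + 12 = 16

16


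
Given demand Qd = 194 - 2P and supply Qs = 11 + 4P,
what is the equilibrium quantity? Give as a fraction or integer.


First find equilibrium price:
194 - 2P = 11 + 4P
P* = 183/6 = 61/2
Then substitute into demand:
Q* = 194 - 2 * 61/2 = 133

133


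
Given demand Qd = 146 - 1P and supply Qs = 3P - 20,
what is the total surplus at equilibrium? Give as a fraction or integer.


Find equilibrium: 146 - 1P = 3P - 20
146 + 20 = 4P
P* = 166/4 = 83/2
Q* = 3*83/2 - 20 = 209/2
Inverse demand: P = 146 - Q/1, so P_max = 146
Inverse supply: P = 20/3 + Q/3, so P_min = 20/3
CS = (1/2) * 209/2 * (146 - 83/2) = 43681/8
PS = (1/2) * 209/2 * (83/2 - 20/3) = 43681/24
TS = CS + PS = 43681/8 + 43681/24 = 43681/6

43681/6


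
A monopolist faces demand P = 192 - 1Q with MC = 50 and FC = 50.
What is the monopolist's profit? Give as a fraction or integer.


MR = MC: 192 - 2Q = 50
Q* = 71
P* = 192 - 1*71 = 121
Profit = (P* - MC)*Q* - FC
= (121 - 50)*71 - 50
= 71*71 - 50
= 5041 - 50 = 4991

4991


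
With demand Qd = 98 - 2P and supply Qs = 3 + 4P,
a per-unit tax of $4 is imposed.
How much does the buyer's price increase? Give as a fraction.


With a per-unit tax, the buyer's price increase depends on relative slopes.
Supply slope: d = 4, Demand slope: b = 2
Buyer's price increase = d * tax / (b + d)
= 4 * 4 / (2 + 4)
= 16 / 6 = 8/3

8/3


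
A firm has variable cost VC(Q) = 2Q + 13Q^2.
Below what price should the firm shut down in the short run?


AVC(Q) = VC(Q)/Q = 2 + 13Q
AVC is increasing in Q, so minimum AVC is at Q -> 0+.
Min AVC = 2
The firm should shut down if P < 2.

2


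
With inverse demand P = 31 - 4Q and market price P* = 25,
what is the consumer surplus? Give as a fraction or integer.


Maximum willingness to pay (at Q=0): P_max = 31
Quantity demanded at P* = 25:
Q* = (31 - 25)/4 = 3/2
CS = (1/2) * Q* * (P_max - P*)
CS = (1/2) * 3/2 * (31 - 25)
CS = (1/2) * 3/2 * 6 = 9/2

9/2


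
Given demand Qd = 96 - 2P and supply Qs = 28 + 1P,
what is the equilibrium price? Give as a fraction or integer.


At equilibrium, Qd = Qs.
96 - 2P = 28 + 1P
96 - 28 = 2P + 1P
68 = 3P
P* = 68/3 = 68/3

68/3


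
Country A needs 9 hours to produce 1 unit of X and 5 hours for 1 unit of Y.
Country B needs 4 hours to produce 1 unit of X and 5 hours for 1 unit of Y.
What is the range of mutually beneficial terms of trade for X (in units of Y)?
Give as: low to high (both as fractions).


Opportunity cost of X for Country A = hours_X / hours_Y = 9/5 = 9/5 units of Y
Opportunity cost of X for Country B = hours_X / hours_Y = 4/5 = 4/5 units of Y
Terms of trade must be between the two opportunity costs.
Range: 4/5 to 9/5

4/5 to 9/5


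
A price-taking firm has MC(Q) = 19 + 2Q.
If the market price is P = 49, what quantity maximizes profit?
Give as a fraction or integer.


In perfect competition, profit is maximized where P = MC.
49 = 19 + 2Q
30 = 2Q
Q* = 30/2 = 15

15


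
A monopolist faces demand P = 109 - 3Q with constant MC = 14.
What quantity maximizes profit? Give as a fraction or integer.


TR = P*Q = (109 - 3Q)Q = 109Q - 3Q^2
MR = dTR/dQ = 109 - 6Q
Set MR = MC:
109 - 6Q = 14
95 = 6Q
Q* = 95/6 = 95/6

95/6


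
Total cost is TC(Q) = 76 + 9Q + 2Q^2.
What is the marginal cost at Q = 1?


MC = dTC/dQ = 9 + 2*2*Q
At Q = 1:
MC = 9 + 4*1
MC = 9 + 4 = 13

13


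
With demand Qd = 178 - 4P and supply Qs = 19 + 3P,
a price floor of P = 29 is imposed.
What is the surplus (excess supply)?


At P = 29:
Qd = 178 - 4*29 = 62
Qs = 19 + 3*29 = 106
Surplus = Qs - Qd = 106 - 62 = 44

44


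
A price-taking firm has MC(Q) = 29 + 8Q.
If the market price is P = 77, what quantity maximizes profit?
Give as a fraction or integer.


In perfect competition, profit is maximized where P = MC.
77 = 29 + 8Q
48 = 8Q
Q* = 48/8 = 6

6


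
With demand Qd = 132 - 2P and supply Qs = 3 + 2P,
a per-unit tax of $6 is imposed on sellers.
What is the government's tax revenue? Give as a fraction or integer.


With tax on sellers, new supply: Qs' = 3 + 2(P - 6)
= 2P - 9
New equilibrium quantity:
Q_new = 123/2
Tax revenue = tax * Q_new = 6 * 123/2 = 369

369


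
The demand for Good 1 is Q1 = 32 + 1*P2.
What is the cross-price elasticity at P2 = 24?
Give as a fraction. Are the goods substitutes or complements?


dQ1/dP2 = 1
At P2 = 24: Q1 = 32 + 1*24 = 56
Exy = (dQ1/dP2)(P2/Q1) = 1 * 24 / 56 = 3/7
Since Exy > 0, the goods are substitutes.

3/7 (substitutes)


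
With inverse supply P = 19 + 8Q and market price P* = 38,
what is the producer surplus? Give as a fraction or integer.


Minimum supply price (at Q=0): P_min = 19
Quantity supplied at P* = 38:
Q* = (38 - 19)/8 = 19/8
PS = (1/2) * Q* * (P* - P_min)
PS = (1/2) * 19/8 * (38 - 19)
PS = (1/2) * 19/8 * 19 = 361/16

361/16


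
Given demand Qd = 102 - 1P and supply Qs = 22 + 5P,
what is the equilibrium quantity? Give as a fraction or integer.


First find equilibrium price:
102 - 1P = 22 + 5P
P* = 80/6 = 40/3
Then substitute into demand:
Q* = 102 - 1 * 40/3 = 266/3

266/3


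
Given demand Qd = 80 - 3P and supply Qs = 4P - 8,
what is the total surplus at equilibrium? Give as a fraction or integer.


Find equilibrium: 80 - 3P = 4P - 8
80 + 8 = 7P
P* = 88/7 = 88/7
Q* = 4*88/7 - 8 = 296/7
Inverse demand: P = 80/3 - Q/3, so P_max = 80/3
Inverse supply: P = 2 + Q/4, so P_min = 2
CS = (1/2) * 296/7 * (80/3 - 88/7) = 43808/147
PS = (1/2) * 296/7 * (88/7 - 2) = 10952/49
TS = CS + PS = 43808/147 + 10952/49 = 10952/21

10952/21


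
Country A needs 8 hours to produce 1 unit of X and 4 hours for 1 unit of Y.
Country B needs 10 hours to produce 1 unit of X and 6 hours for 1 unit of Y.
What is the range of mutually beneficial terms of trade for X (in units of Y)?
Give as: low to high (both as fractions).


Opportunity cost of X for Country A = hours_X / hours_Y = 8/4 = 2 units of Y
Opportunity cost of X for Country B = hours_X / hours_Y = 10/6 = 5/3 units of Y
Terms of trade must be between the two opportunity costs.
Range: 5/3 to 2

5/3 to 2


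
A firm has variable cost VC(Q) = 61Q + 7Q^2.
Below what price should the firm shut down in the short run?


AVC(Q) = VC(Q)/Q = 61 + 7Q
AVC is increasing in Q, so minimum AVC is at Q -> 0+.
Min AVC = 61
The firm should shut down if P < 61.

61


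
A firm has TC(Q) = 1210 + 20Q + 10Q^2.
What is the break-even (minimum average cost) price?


AC(Q) = 1210/Q + 20 + 10Q
To minimize: dAC/dQ = -1210/Q^2 + 10 = 0
Q^2 = 1210/10 = 121
Q* = 11
Min AC = 1210/11 + 20 + 10*11
Min AC = 110 + 20 + 110 = 240

240


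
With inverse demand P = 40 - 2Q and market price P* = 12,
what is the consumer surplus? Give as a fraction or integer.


Maximum willingness to pay (at Q=0): P_max = 40
Quantity demanded at P* = 12:
Q* = (40 - 12)/2 = 14
CS = (1/2) * Q* * (P_max - P*)
CS = (1/2) * 14 * (40 - 12)
CS = (1/2) * 14 * 28 = 196

196


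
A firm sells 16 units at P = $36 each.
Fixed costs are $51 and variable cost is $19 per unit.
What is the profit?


Total Revenue = P * Q = 36 * 16 = $576
Total Cost = FC + VC*Q = 51 + 19*16 = $355
Profit = TR - TC = 576 - 355 = $221

$221


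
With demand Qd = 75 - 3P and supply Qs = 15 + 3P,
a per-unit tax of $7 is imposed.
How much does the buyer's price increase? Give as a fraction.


With a per-unit tax, the buyer's price increase depends on relative slopes.
Supply slope: d = 3, Demand slope: b = 3
Buyer's price increase = d * tax / (b + d)
= 3 * 7 / (3 + 3)
= 21 / 6 = 7/2

7/2


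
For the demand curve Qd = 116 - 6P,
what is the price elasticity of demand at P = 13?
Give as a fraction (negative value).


dQ/dP = -6
At P = 13: Q = 116 - 6*13 = 38
E = (dQ/dP)(P/Q) = (-6)(13/38) = -39/19

-39/19


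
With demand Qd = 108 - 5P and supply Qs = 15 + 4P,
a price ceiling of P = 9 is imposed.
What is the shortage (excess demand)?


At P = 9:
Qd = 108 - 5*9 = 63
Qs = 15 + 4*9 = 51
Shortage = Qd - Qs = 63 - 51 = 12

12


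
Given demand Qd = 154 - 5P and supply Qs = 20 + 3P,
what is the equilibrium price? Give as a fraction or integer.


At equilibrium, Qd = Qs.
154 - 5P = 20 + 3P
154 - 20 = 5P + 3P
134 = 8P
P* = 134/8 = 67/4

67/4


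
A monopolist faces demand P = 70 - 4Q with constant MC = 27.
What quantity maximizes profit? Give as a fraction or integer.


TR = P*Q = (70 - 4Q)Q = 70Q - 4Q^2
MR = dTR/dQ = 70 - 8Q
Set MR = MC:
70 - 8Q = 27
43 = 8Q
Q* = 43/8 = 43/8

43/8


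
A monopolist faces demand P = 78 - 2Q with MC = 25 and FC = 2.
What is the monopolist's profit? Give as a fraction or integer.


MR = MC: 78 - 4Q = 25
Q* = 53/4
P* = 78 - 2*53/4 = 103/2
Profit = (P* - MC)*Q* - FC
= (103/2 - 25)*53/4 - 2
= 53/2*53/4 - 2
= 2809/8 - 2 = 2793/8

2793/8


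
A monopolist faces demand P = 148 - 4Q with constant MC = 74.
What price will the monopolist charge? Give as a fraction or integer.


MR = 148 - 8Q
Set MR = MC: 148 - 8Q = 74
Q* = 37/4
Substitute into demand:
P* = 148 - 4*37/4 = 111

111


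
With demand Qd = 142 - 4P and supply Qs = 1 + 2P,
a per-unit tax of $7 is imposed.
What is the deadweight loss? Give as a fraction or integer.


Pre-tax equilibrium quantity: Q* = 48
Post-tax equilibrium quantity: Q_tax = 116/3
Reduction in quantity: Q* - Q_tax = 28/3
DWL = (1/2) * tax * (Q* - Q_tax)
DWL = (1/2) * 7 * 28/3 = 98/3

98/3


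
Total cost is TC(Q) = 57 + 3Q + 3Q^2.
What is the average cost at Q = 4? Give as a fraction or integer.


TC(4) = 57 + 3*4 + 3*4^2
TC(4) = 57 + 12 + 48 = 117
AC = TC/Q = 117/4 = 117/4

117/4


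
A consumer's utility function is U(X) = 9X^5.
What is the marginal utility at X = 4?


MU = dU/dX = 9*5*X^(5-1)
MU = 45*X^4
At X = 4:
MU = 45 * 4^4
MU = 45 * 256 = 11520

11520


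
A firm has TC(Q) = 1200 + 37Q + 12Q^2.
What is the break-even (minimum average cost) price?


AC(Q) = 1200/Q + 37 + 12Q
To minimize: dAC/dQ = -1200/Q^2 + 12 = 0
Q^2 = 1200/12 = 100
Q* = 10
Min AC = 1200/10 + 37 + 12*10
Min AC = 120 + 37 + 120 = 277

277


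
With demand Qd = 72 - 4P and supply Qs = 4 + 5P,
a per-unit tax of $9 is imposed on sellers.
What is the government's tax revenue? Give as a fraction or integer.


With tax on sellers, new supply: Qs' = 4 + 5(P - 9)
= 5P - 41
New equilibrium quantity:
Q_new = 196/9
Tax revenue = tax * Q_new = 9 * 196/9 = 196

196
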